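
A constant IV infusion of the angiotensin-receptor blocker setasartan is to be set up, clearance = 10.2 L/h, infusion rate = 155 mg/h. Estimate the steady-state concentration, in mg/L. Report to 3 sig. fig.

At steady state Css = R₀ / CL = 155 / 10.20 = 15.20 mg/L

15.2 mg/L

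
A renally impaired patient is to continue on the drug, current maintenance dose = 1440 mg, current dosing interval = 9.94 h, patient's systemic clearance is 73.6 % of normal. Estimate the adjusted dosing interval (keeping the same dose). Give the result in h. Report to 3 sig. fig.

To keep the same average steady-state level, dosing rate must scale with clearance.
CL ratio = 73.6 / 100 = 0.7360
New interval (same dose) = 9.94 / 0.7360 = 13.51 h

13.5 h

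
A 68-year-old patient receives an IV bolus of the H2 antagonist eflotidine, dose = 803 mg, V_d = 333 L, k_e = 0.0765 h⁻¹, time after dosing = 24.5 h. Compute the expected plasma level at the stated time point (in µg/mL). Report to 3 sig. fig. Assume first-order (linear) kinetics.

C₀ = Dose / Vd = 803.0 / 333 = 2.411 mg/L
C = C₀ · e^(−k·t) = 2.411 × e^(−0.07650 × 24.5)
  = 2.411 × 0.1535 = 0.3701 mg/L
(0.3701 mg/L = 0.3701 µg/mL)

0.370 µg/mL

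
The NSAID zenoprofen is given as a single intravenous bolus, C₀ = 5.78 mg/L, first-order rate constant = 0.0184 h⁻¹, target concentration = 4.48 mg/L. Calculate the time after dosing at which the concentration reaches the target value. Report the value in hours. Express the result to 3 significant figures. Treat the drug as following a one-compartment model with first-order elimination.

t = ln(C₀ / C) / k = ln(5.780 / 4.48) / 0.01840
  = ln(1.290) / 0.01840 = 0.2546 / 0.01840 = 13.84 h

13.8 h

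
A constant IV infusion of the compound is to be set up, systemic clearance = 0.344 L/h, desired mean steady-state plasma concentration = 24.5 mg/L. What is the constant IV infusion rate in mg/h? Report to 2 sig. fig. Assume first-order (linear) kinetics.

At steady state, infusion rate R₀ = Css × CL = 24.5 × 0.3440 = 8.428 mg/h

8.4 mg/h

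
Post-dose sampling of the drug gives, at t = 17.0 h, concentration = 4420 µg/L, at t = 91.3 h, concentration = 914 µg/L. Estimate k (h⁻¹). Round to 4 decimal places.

k = ln(C₁/C₂) / (t₂ − t₁) = ln(4420/914) / (91.3 − 17.0)
  = 1.576 / 74.30 = 0.02121 h⁻¹

0.0212 h⁻¹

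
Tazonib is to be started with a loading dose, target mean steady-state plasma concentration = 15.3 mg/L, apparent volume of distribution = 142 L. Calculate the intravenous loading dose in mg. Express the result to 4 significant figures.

2173 mg

LD = Css × Vd = 15.3 × 142 = 2173 mg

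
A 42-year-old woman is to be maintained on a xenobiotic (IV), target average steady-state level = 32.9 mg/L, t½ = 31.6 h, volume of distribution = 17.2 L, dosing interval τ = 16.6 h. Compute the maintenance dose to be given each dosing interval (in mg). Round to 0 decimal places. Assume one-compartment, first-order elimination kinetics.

k = ln2 / t½ = 0.693147 / 31.6 = 0.02194 h⁻¹
CL = k × Vd = 0.02194 × 17.2 = 0.3774 L/h
At steady state, Dose/τ = Css × CL.
Dose = Css × CL × τ = 32.9 × 0.3774 × 16.6 = 206.1 mg

206 mg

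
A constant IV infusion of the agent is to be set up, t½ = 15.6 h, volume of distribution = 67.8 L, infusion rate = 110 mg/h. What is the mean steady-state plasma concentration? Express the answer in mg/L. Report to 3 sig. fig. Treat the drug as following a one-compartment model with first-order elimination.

36.5 mg/L

k = ln2 / t½ = 0.693147 / 15.6 = 0.04443 h⁻¹
CL = k × Vd = 0.04443 × 67.8 = 3.012 L/h
At steady state Css = R₀ / CL = 110 / 3.012 = 36.52 mg/L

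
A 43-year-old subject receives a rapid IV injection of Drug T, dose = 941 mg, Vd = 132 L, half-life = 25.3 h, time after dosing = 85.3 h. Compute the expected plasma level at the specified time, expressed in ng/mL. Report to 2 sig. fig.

C₀ = Dose / Vd = 941.0 / 132 = 7.129 mg/L
k = ln2 / t½ = 0.693147 / 25.3 = 0.02740 h⁻¹
C = C₀ · e^(−k·t) = 7.129 × e^(−0.02740 × 85.3)
  = 7.129 × 0.09660 = 0.6887 mg/L
Convert: 0.6887 mg/L × 1000 = 688.7 ng/mL

690 ng/mL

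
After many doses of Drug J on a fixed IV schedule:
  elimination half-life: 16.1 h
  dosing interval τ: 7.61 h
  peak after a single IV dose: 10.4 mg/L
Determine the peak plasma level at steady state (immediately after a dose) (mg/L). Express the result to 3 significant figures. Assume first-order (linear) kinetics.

37.2 mg/L

k = ln2 / t½ = 0.693147 / 16.1 = 0.04305 h⁻¹
e^(−kτ) = e^(−0.04305 × 7.61) = 0.7206
Accumulation ratio R = 1 / (1 − e^(−kτ)) = 1 / (1 − 0.7206) = 3.579
Steady-state peak = C₀ × R = 10.4 × 3.579 = 37.22 mg/L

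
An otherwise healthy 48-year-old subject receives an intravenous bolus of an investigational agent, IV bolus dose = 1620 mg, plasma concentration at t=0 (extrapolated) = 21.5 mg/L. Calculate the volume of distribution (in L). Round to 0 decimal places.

Vd = Dose / C₀ = 1620 / 21.5 = 75.35 L

75 L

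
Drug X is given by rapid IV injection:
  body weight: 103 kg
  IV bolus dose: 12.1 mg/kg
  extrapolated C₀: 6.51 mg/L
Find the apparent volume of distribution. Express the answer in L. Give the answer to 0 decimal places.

Dose = 12.1 × 103 = 1246 mg
Vd = Dose / C₀ = 1246 / 6.51 = 191.4 L

191 L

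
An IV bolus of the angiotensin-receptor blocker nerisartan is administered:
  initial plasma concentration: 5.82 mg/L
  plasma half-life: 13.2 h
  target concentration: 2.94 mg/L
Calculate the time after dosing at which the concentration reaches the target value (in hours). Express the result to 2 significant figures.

k = ln2 / t½ = 0.693147 / 13.2 = 0.05251 h⁻¹
t = ln(C₀ / C) / k = ln(5.820 / 2.94) / 0.05251
  = ln(1.980) / 0.05251 = 0.6831 / 0.05251 = 13.01 h

13 h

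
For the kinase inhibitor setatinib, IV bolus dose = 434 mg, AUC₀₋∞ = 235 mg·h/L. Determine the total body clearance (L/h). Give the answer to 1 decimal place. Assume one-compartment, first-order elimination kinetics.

1.8 L/h

CL = Dose / AUC = 434 / 235 = 1.847 L/h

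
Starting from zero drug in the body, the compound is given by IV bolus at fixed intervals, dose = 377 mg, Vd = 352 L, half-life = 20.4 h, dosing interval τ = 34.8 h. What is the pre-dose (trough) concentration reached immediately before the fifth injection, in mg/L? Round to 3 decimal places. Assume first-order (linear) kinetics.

C₀ per dose = Dose / Vd = 377 / 352 = 1.071 mg/L
k = ln2 / t½ = 0.693147 / 20.4 = 0.03398 h⁻¹
Fraction remaining after one interval: r = e^(−kτ) = e^(−0.03398 × 34.8) = 0.3065
Before dose 5, 4 doses have been given (aged 1τ, 2τ, 3τ, 4τ).
C_trough = C₀ × (r + r² + … + r^4) = C₀ × r(1−r^4)/(1−r)
        = 1.071 × 0.3065 × (1 − 0.008825) / (1 − 0.3065) = 0.4692 mg/L

0.469 mg/L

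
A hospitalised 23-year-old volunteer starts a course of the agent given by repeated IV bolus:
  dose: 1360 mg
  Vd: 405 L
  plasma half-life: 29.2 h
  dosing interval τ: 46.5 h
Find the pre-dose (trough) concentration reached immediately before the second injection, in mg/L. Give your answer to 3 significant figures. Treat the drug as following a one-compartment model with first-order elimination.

C₀ per dose = Dose / Vd = 1360 / 405 = 3.358 mg/L
k = ln2 / t½ = 0.693147 / 29.2 = 0.02374 h⁻¹
Fraction remaining after one interval: r = e^(−kτ) = e^(−0.02374 × 46.5) = 0.3316
Before dose 2, 1 dose has been given (aged 1τ).
C_trough = C₀ × r = 3.358 × 0.3316 = 1.114 mg/L

1.11 mg/L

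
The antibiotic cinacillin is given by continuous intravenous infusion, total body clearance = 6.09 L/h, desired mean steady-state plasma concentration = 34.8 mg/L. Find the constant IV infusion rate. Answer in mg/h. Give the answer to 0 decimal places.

At steady state, infusion rate R₀ = Css × CL = 34.8 × 6.090 = 211.9 mg/h

212 mg/h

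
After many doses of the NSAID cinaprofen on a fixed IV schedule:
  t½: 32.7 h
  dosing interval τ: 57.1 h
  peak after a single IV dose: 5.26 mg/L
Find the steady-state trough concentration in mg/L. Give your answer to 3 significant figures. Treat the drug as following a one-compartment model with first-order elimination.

k = ln2 / t½ = 0.693147 / 32.7 = 0.02120 h⁻¹
e^(−kτ) = e^(−0.02120 × 57.1) = 0.2980
Accumulation ratio R = 1 / (1 − e^(−kτ)) = 1 / (1 − 0.2980) = 1.425
Steady-state trough = C₀ × R × e^(−kτ) = 5.26 × 1.425 × 0.2980 = 2.234 mg/L

2.23 mg/L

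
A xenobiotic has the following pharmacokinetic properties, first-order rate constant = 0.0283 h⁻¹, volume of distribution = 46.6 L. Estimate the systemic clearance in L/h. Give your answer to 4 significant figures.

CL = k × Vd = 0.0283 × 46.6 = 1.319 L/h

1.319 L/h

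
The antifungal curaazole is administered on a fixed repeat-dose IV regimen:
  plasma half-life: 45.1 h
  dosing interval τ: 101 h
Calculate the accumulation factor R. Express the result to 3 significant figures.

k = ln2 / t½ = 0.693147 / 45.1 = 0.01537 h⁻¹
e^(−kτ) = e^(−0.01537 × 101) = 0.2117
Accumulation ratio R = 1 / (1 − e^(−kτ)) = 1 / (1 − 0.2117) = 1.269

1.27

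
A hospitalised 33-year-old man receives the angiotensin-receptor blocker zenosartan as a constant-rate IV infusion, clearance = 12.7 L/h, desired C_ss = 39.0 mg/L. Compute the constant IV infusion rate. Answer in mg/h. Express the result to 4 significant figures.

495.3 mg/h

At steady state, infusion rate R₀ = Css × CL = 39.0 × 12.70 = 495.3 mg/h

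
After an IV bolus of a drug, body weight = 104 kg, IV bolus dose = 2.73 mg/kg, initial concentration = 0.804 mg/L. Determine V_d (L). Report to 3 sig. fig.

353 L

Dose = 2.73 × 104 = 283.9 mg
Vd = Dose / C₀ = 283.9 / 0.804 = 353.1 L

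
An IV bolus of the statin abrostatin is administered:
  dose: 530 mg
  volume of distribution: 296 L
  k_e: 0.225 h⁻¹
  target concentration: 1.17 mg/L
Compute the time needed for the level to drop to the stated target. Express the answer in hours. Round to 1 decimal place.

C₀ = Dose / Vd = 530.0 / 296 = 1.791 mg/L
t = ln(C₀ / C) / k = ln(1.791 / 1.17) / 0.2250
  = ln(1.531) / 0.2250 = 0.4259 / 0.2250 = 1.893 h

1.9 h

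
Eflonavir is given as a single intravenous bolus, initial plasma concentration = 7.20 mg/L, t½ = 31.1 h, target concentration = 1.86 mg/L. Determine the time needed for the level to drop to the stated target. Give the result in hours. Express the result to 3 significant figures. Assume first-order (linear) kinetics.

60.7 h

k = ln2 / t½ = 0.693147 / 31.1 = 0.02229 h⁻¹
t = ln(C₀ / C) / k = ln(7.200 / 1.86) / 0.02229
  = ln(3.871) / 0.02229 = 1.354 / 0.02229 = 60.74 h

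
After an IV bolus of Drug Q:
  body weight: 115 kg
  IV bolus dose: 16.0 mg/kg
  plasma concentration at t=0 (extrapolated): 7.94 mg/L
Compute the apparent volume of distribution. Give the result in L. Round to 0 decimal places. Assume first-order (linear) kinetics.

232 L

Dose = 16.0 × 115 = 1840 mg
Vd = Dose / C₀ = 1840 / 7.94 = 231.7 L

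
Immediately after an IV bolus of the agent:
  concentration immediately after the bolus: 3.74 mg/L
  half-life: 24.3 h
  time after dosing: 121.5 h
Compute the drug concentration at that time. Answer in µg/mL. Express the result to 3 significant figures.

k = ln2 / t½ = 0.693147 / 24.3 = 0.02852 h⁻¹
t / t½ = 121.5 / 24.3 = 5 half-lives
C = C₀ × (1/2)^5 = 3.740 × 0.03125 = 0.1169 mg/L
(0.1169 mg/L = 0.1169 µg/mL)

0.117 µg/mL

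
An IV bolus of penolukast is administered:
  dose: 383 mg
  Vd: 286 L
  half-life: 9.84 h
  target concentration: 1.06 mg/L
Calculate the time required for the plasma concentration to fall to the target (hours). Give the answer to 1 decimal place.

3.3 h

C₀ = Dose / Vd = 383.0 / 286 = 1.339 mg/L
k = ln2 / t½ = 0.693147 / 9.84 = 0.07044 h⁻¹
t = ln(C₀ / C) / k = ln(1.339 / 1.06) / 0.07044
  = ln(1.263) / 0.07044 = 0.2335 / 0.07044 = 3.315 h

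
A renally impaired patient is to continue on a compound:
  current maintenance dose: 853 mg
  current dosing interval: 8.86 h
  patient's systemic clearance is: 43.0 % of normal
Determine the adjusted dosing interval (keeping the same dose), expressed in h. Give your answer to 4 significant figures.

20.60 h

To keep the same average steady-state level, dosing rate must scale with clearance.
CL ratio = 43.0 / 100 = 0.4300
New interval (same dose) = 8.86 / 0.4300 = 20.60 h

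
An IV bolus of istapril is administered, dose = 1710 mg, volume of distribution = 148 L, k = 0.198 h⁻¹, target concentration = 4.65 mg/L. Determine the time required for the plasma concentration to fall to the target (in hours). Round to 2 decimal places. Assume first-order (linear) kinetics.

C₀ = Dose / Vd = 1710 / 148 = 11.55 mg/L
t = ln(C₀ / C) / k = ln(11.55 / 4.65) / 0.1980
  = ln(2.484) / 0.1980 = 0.9099 / 0.1980 = 4.595 h

4.60 h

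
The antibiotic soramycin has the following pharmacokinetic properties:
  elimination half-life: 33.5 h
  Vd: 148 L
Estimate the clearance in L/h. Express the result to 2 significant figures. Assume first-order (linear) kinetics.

k = ln2 / t½ = 0.693147 / 33.5 = 0.02069 h⁻¹
CL = k × Vd = 0.02069 × 148 = 3.062 L/h

3.1 L/h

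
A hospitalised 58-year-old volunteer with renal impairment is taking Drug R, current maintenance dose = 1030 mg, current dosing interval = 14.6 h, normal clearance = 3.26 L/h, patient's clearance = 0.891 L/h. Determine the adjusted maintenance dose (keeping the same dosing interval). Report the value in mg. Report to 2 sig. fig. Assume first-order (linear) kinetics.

280 mg

To keep the same average steady-state level, dosing rate must scale with clearance.
CL ratio = 0.891 / 3.26 = 0.2733
New dose (same interval) = 1030 × 0.2733 = 281.5 mg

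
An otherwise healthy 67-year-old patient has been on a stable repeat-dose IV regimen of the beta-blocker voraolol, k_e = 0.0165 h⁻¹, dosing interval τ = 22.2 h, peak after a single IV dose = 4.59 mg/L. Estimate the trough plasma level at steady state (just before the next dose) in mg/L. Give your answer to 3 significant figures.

10.4 mg/L

e^(−kτ) = e^(−0.01650 × 22.2) = 0.6933
Accumulation ratio R = 1 / (1 − e^(−kτ)) = 1 / (1 − 0.6933) = 3.261
Steady-state trough = C₀ × R × e^(−kτ) = 4.59 × 3.261 × 0.6933 = 10.38 mg/L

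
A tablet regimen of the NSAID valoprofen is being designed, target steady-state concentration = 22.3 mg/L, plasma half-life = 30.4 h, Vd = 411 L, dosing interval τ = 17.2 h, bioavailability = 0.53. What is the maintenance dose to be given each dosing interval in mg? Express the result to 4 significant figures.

k = ln2 / t½ = 0.693147 / 30.4 = 0.02280 h⁻¹
CL = k × Vd = 0.02280 × 411 = 9.371 L/h
At steady state, F × (Dose/τ) = Css × CL.
Dose = Css × CL × τ / F = 22.3 × 9.371 × 17.2 / 0.53 = 6782 mg

6782 mg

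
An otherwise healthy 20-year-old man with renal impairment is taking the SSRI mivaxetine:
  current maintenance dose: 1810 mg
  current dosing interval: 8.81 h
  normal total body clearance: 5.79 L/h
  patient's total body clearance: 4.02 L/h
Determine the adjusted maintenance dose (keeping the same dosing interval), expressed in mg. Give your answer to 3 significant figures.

1260 mg

To keep the same average steady-state level, dosing rate must scale with clearance.
CL ratio = 4.02 / 5.79 = 0.6943
New dose (same interval) = 1810 × 0.6943 = 1257 mg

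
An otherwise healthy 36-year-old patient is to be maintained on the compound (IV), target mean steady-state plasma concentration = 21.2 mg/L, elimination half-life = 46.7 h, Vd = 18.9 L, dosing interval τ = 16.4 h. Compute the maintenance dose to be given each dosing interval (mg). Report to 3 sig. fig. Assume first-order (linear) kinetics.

k = ln2 / t½ = 0.693147 / 46.7 = 0.01484 h⁻¹
CL = k × Vd = 0.01484 × 18.9 = 0.2805 L/h
At steady state, Dose/τ = Css × CL.
Dose = Css × CL × τ = 21.2 × 0.2805 × 16.4 = 97.52 mg

97.5 mg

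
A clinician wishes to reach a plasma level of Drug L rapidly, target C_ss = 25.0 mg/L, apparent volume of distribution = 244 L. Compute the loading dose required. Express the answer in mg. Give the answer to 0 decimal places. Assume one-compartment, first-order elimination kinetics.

6100 mg

LD = Css × Vd = 25.0 × 244 = 6100 mg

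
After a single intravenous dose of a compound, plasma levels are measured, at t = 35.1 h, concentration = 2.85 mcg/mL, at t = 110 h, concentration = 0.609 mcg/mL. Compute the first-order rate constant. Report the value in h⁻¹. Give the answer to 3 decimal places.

k = ln(C₁/C₂) / (t₂ − t₁) = ln(2.85/0.609) / (110 − 35.1)
  = 1.543 / 74.90 = 0.02060 h⁻¹

0.021 h⁻¹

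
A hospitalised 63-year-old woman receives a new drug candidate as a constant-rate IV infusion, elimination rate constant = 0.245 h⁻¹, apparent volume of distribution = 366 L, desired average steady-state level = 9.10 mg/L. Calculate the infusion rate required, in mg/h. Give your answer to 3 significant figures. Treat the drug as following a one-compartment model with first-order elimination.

816 mg/h

CL = k × Vd = 0.2450 × 366 = 89.67 L/h
At steady state, infusion rate R₀ = Css × CL = 9.10 × 89.67 = 816.0 mg/h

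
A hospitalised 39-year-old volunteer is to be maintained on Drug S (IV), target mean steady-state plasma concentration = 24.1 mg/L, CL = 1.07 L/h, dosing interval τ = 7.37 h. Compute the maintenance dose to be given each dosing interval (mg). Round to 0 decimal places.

At steady state, Dose/τ = Css × CL.
Dose = Css × CL × τ = 24.1 × 1.070 × 7.37 = 190.1 mg

190 mg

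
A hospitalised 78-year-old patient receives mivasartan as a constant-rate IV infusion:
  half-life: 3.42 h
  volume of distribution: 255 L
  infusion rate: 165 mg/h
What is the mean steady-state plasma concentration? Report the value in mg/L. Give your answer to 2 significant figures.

3.2 mg/L

k = ln2 / t½ = 0.693147 / 3.42 = 0.2027 h⁻¹
CL = k × Vd = 0.2027 × 255 = 51.69 L/h
At steady state Css = R₀ / CL = 165 / 51.69 = 3.192 mg/L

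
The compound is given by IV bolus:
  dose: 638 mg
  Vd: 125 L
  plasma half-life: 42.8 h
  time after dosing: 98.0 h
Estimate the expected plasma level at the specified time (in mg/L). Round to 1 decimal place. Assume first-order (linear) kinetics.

1.0 mg/L

C₀ = Dose / Vd = 638.0 / 125 = 5.104 mg/L
k = ln2 / t½ = 0.693147 / 42.8 = 0.01620 h⁻¹
C = C₀ · e^(−k·t) = 5.104 × e^(−0.01620 × 98.0)
  = 5.104 × 0.2044 = 1.043 mg/L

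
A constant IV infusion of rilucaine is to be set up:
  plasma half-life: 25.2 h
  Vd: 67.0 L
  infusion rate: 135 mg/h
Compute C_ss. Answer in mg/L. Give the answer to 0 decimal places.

k = ln2 / t½ = 0.693147 / 25.2 = 0.02751 h⁻¹
CL = k × Vd = 0.02751 × 67.0 = 1.843 L/h
At steady state Css = R₀ / CL = 135 / 1.843 = 73.25 mg/L

73 mg/L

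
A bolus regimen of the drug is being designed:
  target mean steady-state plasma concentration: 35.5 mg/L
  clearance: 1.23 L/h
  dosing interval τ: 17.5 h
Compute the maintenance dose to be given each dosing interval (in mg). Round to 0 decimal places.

At steady state, Dose/τ = Css × CL.
Dose = Css × CL × τ = 35.5 × 1.230 × 17.5 = 764.1 mg

764 mg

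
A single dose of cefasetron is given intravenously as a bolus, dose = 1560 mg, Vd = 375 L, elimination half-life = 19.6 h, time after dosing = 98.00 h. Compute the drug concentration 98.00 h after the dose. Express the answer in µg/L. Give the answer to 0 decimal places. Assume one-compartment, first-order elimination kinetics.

130 µg/L

C₀ = Dose / Vd = 1560 / 375 = 4.160 mg/L
k = ln2 / t½ = 0.693147 / 19.6 = 0.03536 h⁻¹
t / t½ = 98.00 / 19.6 = 5 half-lives
C = C₀ × (1/2)^5 = 4.160 × 0.03125 = 0.1300 mg/L
Convert: 0.1300 mg/L × 1000 = 130.0 µg/L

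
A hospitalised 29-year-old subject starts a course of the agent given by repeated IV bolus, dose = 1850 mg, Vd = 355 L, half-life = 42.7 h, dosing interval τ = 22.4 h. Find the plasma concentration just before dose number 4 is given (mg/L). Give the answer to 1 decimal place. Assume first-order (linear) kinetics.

7.9 mg/L

C₀ per dose = Dose / Vd = 1850 / 355 = 5.211 mg/L
k = ln2 / t½ = 0.693147 / 42.7 = 0.01623 h⁻¹
Fraction remaining after one interval: r = e^(−kτ) = e^(−0.01623 × 22.4) = 0.6952
Before dose 4, 3 doses have been given (aged 1τ, 2τ, 3τ).
C_trough = C₀ × (r + r² + … + r^3) = C₀ × r(1−r^3)/(1−r)
        = 5.211 × 0.6952 × (1 − 0.3360) / (1 − 0.6952) = 7.892 mg/L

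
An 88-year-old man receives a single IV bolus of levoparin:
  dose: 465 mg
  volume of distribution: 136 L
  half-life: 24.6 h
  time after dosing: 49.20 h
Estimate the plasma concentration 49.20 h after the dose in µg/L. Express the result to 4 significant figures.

C₀ = Dose / Vd = 465.0 / 136 = 3.419 mg/L
k = ln2 / t½ = 0.693147 / 24.6 = 0.02818 h⁻¹
t / t½ = 49.20 / 24.6 = 2 half-lives
C = C₀ × (1/2)^2 = 3.419 × 0.2500 = 0.8548 mg/L
Convert: 0.8548 mg/L × 1000 = 854.8 µg/L

854.8 µg/L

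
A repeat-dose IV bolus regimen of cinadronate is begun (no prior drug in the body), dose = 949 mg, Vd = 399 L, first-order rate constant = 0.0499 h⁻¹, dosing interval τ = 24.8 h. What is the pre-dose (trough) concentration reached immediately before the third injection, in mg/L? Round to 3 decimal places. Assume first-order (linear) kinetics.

0.890 mg/L

C₀ per dose = Dose / Vd = 949 / 399 = 2.378 mg/L
Fraction remaining after one interval: r = e^(−kτ) = e^(−0.04990 × 24.8) = 0.2901
Before dose 3, 2 doses have been given (aged 1τ, 2τ).
C_trough = C₀ × (r + r²) = 2.378 × (0.2901 + 0.08416) = 0.8900 mg/L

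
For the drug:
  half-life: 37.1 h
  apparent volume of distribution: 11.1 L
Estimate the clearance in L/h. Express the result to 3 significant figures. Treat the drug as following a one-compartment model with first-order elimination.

0.207 L/h

k = ln2 / t½ = 0.693147 / 37.1 = 0.01868 h⁻¹
CL = k × Vd = 0.01868 × 11.1 = 0.2073 L/h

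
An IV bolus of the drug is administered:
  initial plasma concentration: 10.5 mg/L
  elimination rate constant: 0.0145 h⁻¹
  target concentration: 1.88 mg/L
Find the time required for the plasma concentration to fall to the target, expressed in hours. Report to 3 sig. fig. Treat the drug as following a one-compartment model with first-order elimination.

119 h

t = ln(C₀ / C) / k = ln(10.50 / 1.88) / 0.01450
  = ln(5.585) / 0.01450 = 1.720 / 0.01450 = 118.6 h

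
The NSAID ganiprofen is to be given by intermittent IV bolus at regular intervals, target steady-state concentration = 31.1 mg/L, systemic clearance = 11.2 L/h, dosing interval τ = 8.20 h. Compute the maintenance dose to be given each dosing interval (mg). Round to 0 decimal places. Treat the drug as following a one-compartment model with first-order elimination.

2856 mg

At steady state, Dose/τ = Css × CL.
Dose = Css × CL × τ = 31.1 × 11.20 × 8.20 = 2856 mg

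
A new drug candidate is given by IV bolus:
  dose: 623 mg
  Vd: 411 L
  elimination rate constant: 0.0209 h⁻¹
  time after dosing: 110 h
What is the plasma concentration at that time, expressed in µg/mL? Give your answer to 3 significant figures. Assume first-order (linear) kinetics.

0.152 µg/mL

C₀ = Dose / Vd = 623.0 / 411 = 1.516 mg/L
C = C₀ · e^(−k·t) = 1.516 × e^(−0.02090 × 110)
  = 1.516 × 0.1004 = 0.1522 mg/L
(0.1522 mg/L = 0.1522 µg/mL)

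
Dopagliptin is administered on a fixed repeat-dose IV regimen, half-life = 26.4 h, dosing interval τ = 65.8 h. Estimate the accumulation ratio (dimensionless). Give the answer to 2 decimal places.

k = ln2 / t½ = 0.693147 / 26.4 = 0.02626 h⁻¹
e^(−kτ) = e^(−0.02626 × 65.8) = 0.1777
Accumulation ratio R = 1 / (1 − e^(−kτ)) = 1 / (1 − 0.1777) = 1.216

1.22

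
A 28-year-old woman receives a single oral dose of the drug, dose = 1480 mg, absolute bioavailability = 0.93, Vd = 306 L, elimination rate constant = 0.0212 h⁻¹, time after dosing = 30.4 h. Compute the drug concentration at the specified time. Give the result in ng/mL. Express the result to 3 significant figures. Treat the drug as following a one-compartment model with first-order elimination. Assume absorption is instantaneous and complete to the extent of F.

2360 ng/mL

Amount reaching circulation = F × Dose = 0.93 × 1480 = 1376 mg
C₀ = F·Dose / Vd = 1376 / 306 = 4.497 mg/L
C = C₀ · e^(−k·t) = 4.497 × e^(−0.02120 × 30.4)
  = 4.497 × 0.5249 = 2.360 mg/L
Convert: 2.360 mg/L × 1000 = 2360 ng/mL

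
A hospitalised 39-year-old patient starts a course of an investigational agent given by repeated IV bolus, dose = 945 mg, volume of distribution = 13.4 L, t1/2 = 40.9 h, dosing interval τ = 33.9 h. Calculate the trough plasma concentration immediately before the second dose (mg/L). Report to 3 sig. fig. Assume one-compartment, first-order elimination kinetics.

39.7 mg/L

C₀ per dose = Dose / Vd = 945 / 13.4 = 70.52 mg/L
k = ln2 / t½ = 0.693147 / 40.9 = 0.01695 h⁻¹
Fraction remaining after one interval: r = e^(−kτ) = e^(−0.01695 × 33.9) = 0.5629
Before dose 2, 1 dose has been given (aged 1τ).
C_trough = C₀ × r = 70.52 × 0.5629 = 39.70 mg/L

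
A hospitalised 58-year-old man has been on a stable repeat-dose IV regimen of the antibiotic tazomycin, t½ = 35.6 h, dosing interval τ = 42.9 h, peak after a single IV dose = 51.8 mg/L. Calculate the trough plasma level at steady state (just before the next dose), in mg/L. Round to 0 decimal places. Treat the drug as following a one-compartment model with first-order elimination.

k = ln2 / t½ = 0.693147 / 35.6 = 0.01947 h⁻¹
e^(−kτ) = e^(−0.01947 × 42.9) = 0.4338
Accumulation ratio R = 1 / (1 − e^(−kτ)) = 1 / (1 − 0.4338) = 1.766
Steady-state trough = C₀ × R × e^(−kτ) = 51.8 × 1.766 × 0.4338 = 39.68 mg/L

40 mg/L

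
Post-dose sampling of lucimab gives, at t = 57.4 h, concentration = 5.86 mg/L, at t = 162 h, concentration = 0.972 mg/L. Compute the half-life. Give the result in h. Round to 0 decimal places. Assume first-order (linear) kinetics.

k = ln(C₁/C₂) / (t₂ − t₁) = ln(5.86/0.972) / (162 − 57.4)
  = 1.797 / 104.6 = 0.01718 h⁻¹
t½ = ln2 / k = 0.693147 / 0.01718 = 40.35 h

40 h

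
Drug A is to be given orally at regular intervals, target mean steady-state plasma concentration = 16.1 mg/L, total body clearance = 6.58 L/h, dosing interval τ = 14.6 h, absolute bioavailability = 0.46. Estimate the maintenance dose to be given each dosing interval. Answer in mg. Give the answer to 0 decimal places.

3362 mg

At steady state, F × (Dose/τ) = Css × CL.
Dose = Css × CL × τ / F = 16.1 × 6.580 × 14.6 / 0.46 = 3362 mg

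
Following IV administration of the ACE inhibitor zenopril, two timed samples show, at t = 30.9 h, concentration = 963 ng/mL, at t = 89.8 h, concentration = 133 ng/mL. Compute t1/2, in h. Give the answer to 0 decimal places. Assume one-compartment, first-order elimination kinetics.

k = ln(C₁/C₂) / (t₂ − t₁) = ln(963/133) / (89.8 − 30.9)
  = 1.980 / 58.90 = 0.03362 h⁻¹
t½ = ln2 / k = 0.693147 / 0.03362 = 20.62 h

21 h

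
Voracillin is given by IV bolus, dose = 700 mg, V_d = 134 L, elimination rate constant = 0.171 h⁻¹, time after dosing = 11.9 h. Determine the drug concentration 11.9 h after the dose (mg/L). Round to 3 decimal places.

C₀ = Dose / Vd = 700.0 / 134 = 5.224 mg/L
C = C₀ · e^(−k·t) = 5.224 × e^(−0.1710 × 11.9)
  = 5.224 × 0.1307 = 0.6828 mg/L

0.683 mg/L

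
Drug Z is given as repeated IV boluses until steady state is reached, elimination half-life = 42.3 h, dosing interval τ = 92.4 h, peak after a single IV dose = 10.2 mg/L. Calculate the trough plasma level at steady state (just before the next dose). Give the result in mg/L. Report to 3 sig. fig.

k = ln2 / t½ = 0.693147 / 42.3 = 0.01639 h⁻¹
e^(−kτ) = e^(−0.01639 × 92.4) = 0.2199
Accumulation ratio R = 1 / (1 − e^(−kτ)) = 1 / (1 − 0.2199) = 1.282
Steady-state trough = C₀ × R × e^(−kτ) = 10.2 × 1.282 × 0.2199 = 2.876 mg/L

2.88 mg/L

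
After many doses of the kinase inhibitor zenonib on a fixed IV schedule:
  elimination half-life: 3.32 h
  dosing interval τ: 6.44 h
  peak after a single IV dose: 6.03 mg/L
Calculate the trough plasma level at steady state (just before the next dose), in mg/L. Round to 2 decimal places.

2.13 mg/L

k = ln2 / t½ = 0.693147 / 3.32 = 0.2088 h⁻¹
e^(−kτ) = e^(−0.2088 × 6.44) = 0.2606
Accumulation ratio R = 1 / (1 − e^(−kτ)) = 1 / (1 − 0.2606) = 1.352
Steady-state trough = C₀ × R × e^(−kτ) = 6.03 × 1.352 × 0.2606 = 2.125 mg/L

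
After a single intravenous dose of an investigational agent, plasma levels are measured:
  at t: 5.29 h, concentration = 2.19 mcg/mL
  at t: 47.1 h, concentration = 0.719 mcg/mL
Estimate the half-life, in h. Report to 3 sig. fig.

26.0 h

k = ln(C₁/C₂) / (t₂ − t₁) = ln(2.19/0.719) / (47.1 − 5.29)
  = 1.114 / 41.81 = 0.02664 h⁻¹
t½ = ln2 / k = 0.693147 / 0.02664 = 26.02 h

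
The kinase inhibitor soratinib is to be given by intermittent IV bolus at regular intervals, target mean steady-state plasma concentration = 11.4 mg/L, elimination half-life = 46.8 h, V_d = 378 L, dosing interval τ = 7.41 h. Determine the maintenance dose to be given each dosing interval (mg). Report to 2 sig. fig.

470 mg

k = ln2 / t½ = 0.693147 / 46.8 = 0.01481 h⁻¹
CL = k × Vd = 0.01481 × 378 = 5.598 L/h
At steady state, Dose/τ = Css × CL.
Dose = Css × CL × τ = 11.4 × 5.598 × 7.41 = 472.9 mg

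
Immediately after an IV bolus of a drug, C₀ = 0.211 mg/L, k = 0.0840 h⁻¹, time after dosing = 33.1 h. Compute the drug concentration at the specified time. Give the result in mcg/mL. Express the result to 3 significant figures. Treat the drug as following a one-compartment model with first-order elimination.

0.0131 mcg/mL

C = C₀ · e^(−k·t) = 0.2110 × e^(−0.08400 × 33.1)
  = 0.2110 × 0.06201 = 0.01308 mg/L
(0.01308 mg/L = 0.01308 mcg/mL)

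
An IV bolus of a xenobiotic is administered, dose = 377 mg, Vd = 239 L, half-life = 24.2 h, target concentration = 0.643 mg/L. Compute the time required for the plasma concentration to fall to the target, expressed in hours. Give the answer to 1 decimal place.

C₀ = Dose / Vd = 377.0 / 239 = 1.577 mg/L
k = ln2 / t½ = 0.693147 / 24.2 = 0.02864 h⁻¹
t = ln(C₀ / C) / k = ln(1.577 / 0.643) / 0.02864
  = ln(2.453) / 0.02864 = 0.8973 / 0.02864 = 31.33 h

31.3 h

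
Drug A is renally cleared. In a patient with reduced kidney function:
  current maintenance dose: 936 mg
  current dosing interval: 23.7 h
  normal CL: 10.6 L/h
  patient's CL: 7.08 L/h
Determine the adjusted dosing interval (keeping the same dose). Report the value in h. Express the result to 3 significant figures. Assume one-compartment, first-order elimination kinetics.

To keep the same average steady-state level, dosing rate must scale with clearance.
CL ratio = 7.08 / 10.6 = 0.6679
New interval (same dose) = 23.7 / 0.6679 = 35.48 h

35.5 h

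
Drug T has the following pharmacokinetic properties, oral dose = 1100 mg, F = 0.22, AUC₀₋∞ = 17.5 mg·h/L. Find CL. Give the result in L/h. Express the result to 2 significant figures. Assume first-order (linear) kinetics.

CL = F·Dose / AUC = 0.22 × 1100 / 17.5 = 13.83 L/h

14 L/h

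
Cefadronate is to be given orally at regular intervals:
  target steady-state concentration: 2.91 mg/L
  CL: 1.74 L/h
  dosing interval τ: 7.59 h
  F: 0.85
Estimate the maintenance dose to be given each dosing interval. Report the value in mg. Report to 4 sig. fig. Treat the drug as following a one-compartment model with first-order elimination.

At steady state, F × (Dose/τ) = Css × CL.
Dose = Css × CL × τ / F = 2.91 × 1.740 × 7.59 / 0.85 = 45.21 mg

45.21 mg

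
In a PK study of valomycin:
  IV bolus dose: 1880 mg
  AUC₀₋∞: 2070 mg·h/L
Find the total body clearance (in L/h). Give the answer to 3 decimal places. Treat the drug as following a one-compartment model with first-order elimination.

CL = Dose / AUC = 1880 / 2070 = 0.9082 L/h

0.908 L/h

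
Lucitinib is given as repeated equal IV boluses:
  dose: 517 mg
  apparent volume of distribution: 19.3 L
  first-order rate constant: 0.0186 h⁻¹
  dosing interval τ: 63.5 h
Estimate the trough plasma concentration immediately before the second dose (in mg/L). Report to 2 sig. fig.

C₀ per dose = Dose / Vd = 517 / 19.3 = 26.79 mg/L
Fraction remaining after one interval: r = e^(−kτ) = e^(−0.01860 × 63.5) = 0.3069
Before dose 2, 1 dose has been given (aged 1τ).
C_trough = C₀ × r = 26.79 × 0.3069 = 8.222 mg/L

8.2 mg/L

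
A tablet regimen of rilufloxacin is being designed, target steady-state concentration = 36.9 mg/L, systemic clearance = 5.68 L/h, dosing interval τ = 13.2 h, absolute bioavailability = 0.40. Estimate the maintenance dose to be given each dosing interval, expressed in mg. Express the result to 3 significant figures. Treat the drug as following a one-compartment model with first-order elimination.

At steady state, F × (Dose/τ) = Css × CL.
Dose = Css × CL × τ / F = 36.9 × 5.680 × 13.2 / 0.40 = 6917 mg

6920 mg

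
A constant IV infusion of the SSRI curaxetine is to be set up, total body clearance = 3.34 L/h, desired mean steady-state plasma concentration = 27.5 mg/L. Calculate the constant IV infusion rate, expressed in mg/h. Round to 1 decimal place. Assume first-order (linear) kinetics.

91.9 mg/h

At steady state, infusion rate R₀ = Css × CL = 27.5 × 3.340 = 91.85 mg/h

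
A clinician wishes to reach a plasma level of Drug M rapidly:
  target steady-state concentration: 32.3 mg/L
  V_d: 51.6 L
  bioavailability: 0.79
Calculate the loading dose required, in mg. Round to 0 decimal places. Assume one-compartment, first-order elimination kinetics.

LD = Css × Vd / F = 32.3 × 51.6 / 0.79 = 2110 mg

2110 mg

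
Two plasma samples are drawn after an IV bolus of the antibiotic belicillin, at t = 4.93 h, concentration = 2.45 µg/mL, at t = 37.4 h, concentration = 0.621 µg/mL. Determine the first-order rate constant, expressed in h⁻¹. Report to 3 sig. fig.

0.0423 h⁻¹

k = ln(C₁/C₂) / (t₂ − t₁) = ln(2.45/0.621) / (37.4 − 4.93)
  = 1.373 / 32.47 = 0.04229 h⁻¹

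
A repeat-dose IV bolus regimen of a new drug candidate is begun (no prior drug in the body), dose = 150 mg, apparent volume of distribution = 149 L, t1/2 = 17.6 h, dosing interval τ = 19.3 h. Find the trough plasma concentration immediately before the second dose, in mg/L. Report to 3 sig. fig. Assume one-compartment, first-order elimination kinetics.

0.471 mg/L

C₀ per dose = Dose / Vd = 150 / 149 = 1.007 mg/L
k = ln2 / t½ = 0.693147 / 17.6 = 0.03938 h⁻¹
Fraction remaining after one interval: r = e^(−kτ) = e^(−0.03938 × 19.3) = 0.4677
Before dose 2, 1 dose has been given (aged 1τ).
C_trough = C₀ × r = 1.007 × 0.4677 = 0.4710 mg/L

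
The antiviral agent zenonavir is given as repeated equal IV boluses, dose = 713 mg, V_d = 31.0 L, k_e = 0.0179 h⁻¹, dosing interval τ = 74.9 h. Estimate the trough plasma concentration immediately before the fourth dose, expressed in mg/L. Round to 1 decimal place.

C₀ per dose = Dose / Vd = 713 / 31.0 = 23.00 mg/L
Fraction remaining after one interval: r = e^(−kτ) = e^(−0.01790 × 74.9) = 0.2617
Before dose 4, 3 doses have been given (aged 1τ, 2τ, 3τ).
C_trough = C₀ × (r + r² + … + r^3) = C₀ × r(1−r^3)/(1−r)
        = 23.00 × 0.2617 × (1 − 0.01792) / (1 − 0.2617) = 8.007 mg/L

8.0 mg/L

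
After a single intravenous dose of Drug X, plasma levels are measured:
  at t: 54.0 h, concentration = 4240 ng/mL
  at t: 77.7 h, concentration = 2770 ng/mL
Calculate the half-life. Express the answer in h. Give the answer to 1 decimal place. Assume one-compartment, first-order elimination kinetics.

k = ln(C₁/C₂) / (t₂ − t₁) = ln(4240/2770) / (77.7 − 54.0)
  = 0.4257 / 23.70 = 0.01796 h⁻¹
t½ = ln2 / k = 0.693147 / 0.01796 = 38.59 h

38.6 h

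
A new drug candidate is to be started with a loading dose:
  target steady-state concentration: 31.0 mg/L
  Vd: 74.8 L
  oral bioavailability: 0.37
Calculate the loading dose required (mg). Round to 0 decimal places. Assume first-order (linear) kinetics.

6267 mg

LD = Css × Vd / F = 31.0 × 74.8 / 0.37 = 6267 mg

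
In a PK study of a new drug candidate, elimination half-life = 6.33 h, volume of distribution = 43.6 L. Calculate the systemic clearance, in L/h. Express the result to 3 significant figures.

4.77 L/h

k = ln2 / t½ = 0.693147 / 6.33 = 0.1095 h⁻¹
CL = k × Vd = 0.1095 × 43.6 = 4.774 L/h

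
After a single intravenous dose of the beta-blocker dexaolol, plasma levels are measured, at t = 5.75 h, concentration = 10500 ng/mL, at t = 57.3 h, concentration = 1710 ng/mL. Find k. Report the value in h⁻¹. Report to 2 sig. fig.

0.035 h⁻¹

k = ln(C₁/C₂) / (t₂ − t₁) = ln(10500/1710) / (57.3 − 5.75)
  = 1.815 / 51.55 = 0.03521 h⁻¹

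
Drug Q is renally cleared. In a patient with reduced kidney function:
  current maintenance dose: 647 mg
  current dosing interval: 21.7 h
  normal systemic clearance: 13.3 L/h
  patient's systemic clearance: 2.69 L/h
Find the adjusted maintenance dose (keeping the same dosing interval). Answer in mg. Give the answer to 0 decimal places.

To keep the same average steady-state level, dosing rate must scale with clearance.
CL ratio = 2.69 / 13.3 = 0.2023
New dose (same interval) = 647 × 0.2023 = 130.9 mg

131 mg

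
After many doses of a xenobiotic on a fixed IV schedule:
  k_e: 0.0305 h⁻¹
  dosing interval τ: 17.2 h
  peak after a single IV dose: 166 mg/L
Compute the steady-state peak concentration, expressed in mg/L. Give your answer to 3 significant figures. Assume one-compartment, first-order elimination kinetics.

e^(−kτ) = e^(−0.03050 × 17.2) = 0.5918
Accumulation ratio R = 1 / (1 − e^(−kτ)) = 1 / (1 − 0.5918) = 2.450
Steady-state peak = C₀ × R = 166 × 2.450 = 406.7 mg/L

407 mg/L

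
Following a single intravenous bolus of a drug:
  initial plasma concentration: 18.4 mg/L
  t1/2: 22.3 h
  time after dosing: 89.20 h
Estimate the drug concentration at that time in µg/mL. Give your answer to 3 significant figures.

k = ln2 / t½ = 0.693147 / 22.3 = 0.03108 h⁻¹
t / t½ = 89.20 / 22.3 = 4 half-lives
C = C₀ × (1/2)^4 = 18.40 × 0.06250 = 1.150 mg/L
(1.150 mg/L = 1.150 µg/mL)

1.15 µg/mL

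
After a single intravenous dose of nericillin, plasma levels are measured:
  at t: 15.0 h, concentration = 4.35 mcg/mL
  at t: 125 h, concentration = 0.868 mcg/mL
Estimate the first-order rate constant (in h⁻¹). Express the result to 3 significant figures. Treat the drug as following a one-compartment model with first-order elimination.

k = ln(C₁/C₂) / (t₂ − t₁) = ln(4.35/0.868) / (125 − 15.0)
  = 1.612 / 110.0 = 0.01465 h⁻¹

0.0147 h⁻¹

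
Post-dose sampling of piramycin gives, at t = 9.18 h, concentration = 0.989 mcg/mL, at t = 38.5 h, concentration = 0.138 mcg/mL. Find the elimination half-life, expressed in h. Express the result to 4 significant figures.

k = ln(C₁/C₂) / (t₂ − t₁) = ln(0.989/0.138) / (38.5 − 9.18)
  = 1.969 / 29.32 = 0.06716 h⁻¹
t½ = ln2 / k = 0.693147 / 0.06716 = 10.32 h

10.32 h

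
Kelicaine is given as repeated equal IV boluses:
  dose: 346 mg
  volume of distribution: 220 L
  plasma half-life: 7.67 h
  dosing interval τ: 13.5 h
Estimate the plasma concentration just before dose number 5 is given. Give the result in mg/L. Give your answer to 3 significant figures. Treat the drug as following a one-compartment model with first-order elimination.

C₀ per dose = Dose / Vd = 346 / 220 = 1.573 mg/L
k = ln2 / t½ = 0.693147 / 7.67 = 0.09037 h⁻¹
Fraction remaining after one interval: r = e^(−kτ) = e^(−0.09037 × 13.5) = 0.2952
Before dose 5, 4 doses have been given (aged 1τ, 2τ, 3τ, 4τ).
C_trough = C₀ × (r + r² + … + r^4) = C₀ × r(1−r^4)/(1−r)
        = 1.573 × 0.2952 × (1 − 0.007594) / (1 − 0.2952) = 0.6538 mg/L

0.654 mg/L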